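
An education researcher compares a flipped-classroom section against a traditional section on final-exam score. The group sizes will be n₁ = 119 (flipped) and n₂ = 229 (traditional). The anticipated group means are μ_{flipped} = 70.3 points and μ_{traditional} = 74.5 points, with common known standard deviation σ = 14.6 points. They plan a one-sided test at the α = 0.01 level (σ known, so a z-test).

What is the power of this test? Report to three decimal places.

Power ≈ 0.587

Standardized effect: d = |μ_{flipped} − μ_{traditional}| / σ = |70.3 − 74.5| / 14.6 = 0.2877
Noncentrality parameter: δ = d / √(1/n₁ + 1/n₂) = 0.2877 / √(1/119 + 1/229) = 2.5456
Critical value for a one-sided test at α = 0.01: z_α = 2.326.
Power = P(Z > 2.326 − δ) = Φ(0.219) = 0.5868.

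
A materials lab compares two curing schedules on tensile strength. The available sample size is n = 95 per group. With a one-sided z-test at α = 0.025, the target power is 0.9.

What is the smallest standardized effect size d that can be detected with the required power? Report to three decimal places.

Need Φ(δ − 1.960) = 0.9, so δ = 1.960 + 1.282 = 3.242.
δ = d·√(n/2) ⇒ d = δ/√(n/2) = 3.242/√(95/2) = 0.4703.

d ≈ 0.470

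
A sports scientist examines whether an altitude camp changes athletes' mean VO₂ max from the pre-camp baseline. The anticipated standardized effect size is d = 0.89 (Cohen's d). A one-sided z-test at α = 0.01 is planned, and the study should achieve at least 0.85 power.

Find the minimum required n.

For power 0.85 need Φ(δ − z_{0.01}) = 0.85, so δ = z_{0.01} + z_{0.15} = 2.326 + 1.036 = 3.363.
δ = d·√n ⇒ n = (δ/d)² = (3.363 / 0.89)² = 14.28.
Round up to the next whole unit.

n = 15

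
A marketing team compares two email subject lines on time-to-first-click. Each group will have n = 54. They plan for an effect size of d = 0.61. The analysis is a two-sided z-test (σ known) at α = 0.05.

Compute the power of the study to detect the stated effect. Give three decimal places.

Noncentrality parameter: δ = d·√(n/2) = 0.61 × √(54/2) = 3.1697
Two-sided α = 0.05 → critical value z_{0.025} = 1.960.
Power = Φ(δ − 1.960) + Φ(−δ − 1.960) = Φ(1.210) + Φ(-5.130) = 0.8868 + 0.0000 = 0.8868.

Power ≈ 0.887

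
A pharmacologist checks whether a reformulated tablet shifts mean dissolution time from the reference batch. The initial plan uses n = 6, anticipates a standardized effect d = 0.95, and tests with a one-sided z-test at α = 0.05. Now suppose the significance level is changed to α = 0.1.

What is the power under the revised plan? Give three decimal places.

δ = d·√n = 0.95 × √6 = 2.3270 (unchanged). New critical value: z_{0.1} = 1.282.
Revised power = Φ(δ − 1.282) = Φ(1.045) = 0.8521.

Power ≈ 0.852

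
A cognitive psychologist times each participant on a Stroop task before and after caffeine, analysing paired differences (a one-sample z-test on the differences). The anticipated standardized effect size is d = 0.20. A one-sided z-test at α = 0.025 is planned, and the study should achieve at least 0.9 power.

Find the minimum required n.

n = 263

For power 0.9 need Φ(δ − z_{0.025}) = 0.9, so δ = z_{0.025} + z_{0.10} = 1.960 + 1.282 = 3.242.
δ = d·√n ⇒ n = (δ/d)² = (3.242 / 0.20)² = 262.69.
Round up to the next whole unit.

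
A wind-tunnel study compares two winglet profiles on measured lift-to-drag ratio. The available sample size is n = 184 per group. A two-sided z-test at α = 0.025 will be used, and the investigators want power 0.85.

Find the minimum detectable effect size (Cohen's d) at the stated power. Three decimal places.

d ≈ 0.342

Need Φ(δ − 2.241) = 0.85, so δ = 2.241 + 1.036 = 3.278.
(The second rejection-region term Φ(−δ − z_{α/2}) is negligible and dropped.)
δ = d·√(n/2) ⇒ d = δ/√(n/2) = 3.278/√(184/2) = 0.3417.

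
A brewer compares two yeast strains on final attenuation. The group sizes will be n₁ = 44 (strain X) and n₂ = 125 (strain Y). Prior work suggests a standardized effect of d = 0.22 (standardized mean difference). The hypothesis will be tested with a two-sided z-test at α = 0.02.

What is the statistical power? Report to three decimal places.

Power ≈ 0.142

Noncentrality parameter: δ = d / √(1/n₁ + 1/n₂) = 0.22 / √(1/44 + 1/125) = 1.2550
Two-sided α = 0.02 → critical value z_{0.01} = 2.326.
Power = Φ(δ − 2.326) + Φ(−δ − 2.326) = Φ(-1.071) + Φ(-3.581) = 0.1420 + 0.0002 = 0.1422.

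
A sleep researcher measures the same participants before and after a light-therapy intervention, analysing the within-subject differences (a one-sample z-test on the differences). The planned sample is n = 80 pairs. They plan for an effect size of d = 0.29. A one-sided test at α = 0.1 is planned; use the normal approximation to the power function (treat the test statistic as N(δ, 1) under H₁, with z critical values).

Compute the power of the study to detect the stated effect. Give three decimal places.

Noncentrality parameter: δ = d·√n = 0.29 × √80 = 2.5938
One-sided α = 0.1 → critical value z_{0.1} = 1.282.
Power = Φ(δ − 1.282) = Φ(1.312) = 0.9053.

Power ≈ 0.905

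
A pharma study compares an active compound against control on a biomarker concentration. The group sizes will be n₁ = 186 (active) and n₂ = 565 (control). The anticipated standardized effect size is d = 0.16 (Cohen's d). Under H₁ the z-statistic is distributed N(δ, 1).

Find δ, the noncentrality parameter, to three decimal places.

δ = d / √(1/n₁ + 1/n₂) = 0.16 / √(1/186 + 1/565) = 1.8927

δ ≈ 1.893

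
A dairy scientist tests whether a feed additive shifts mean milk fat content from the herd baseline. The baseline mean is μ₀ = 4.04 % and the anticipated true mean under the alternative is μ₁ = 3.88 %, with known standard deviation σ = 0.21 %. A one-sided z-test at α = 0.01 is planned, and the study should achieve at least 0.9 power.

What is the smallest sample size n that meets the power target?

Standardized effect: d = |μ₁ − μ₀| / σ = |3.88 − 4.04| / 0.21 = 0.7619
For power 0.9 need Φ(δ − z_{0.01}) = 0.9, so δ = z_{0.01} + z_{0.10} = 2.326 + 1.282 = 3.608.
δ = d·√n ⇒ n = (δ/d)² = (3.608 / 0.7619)² = 22.42.
Rounding up, n = 23.

n = 23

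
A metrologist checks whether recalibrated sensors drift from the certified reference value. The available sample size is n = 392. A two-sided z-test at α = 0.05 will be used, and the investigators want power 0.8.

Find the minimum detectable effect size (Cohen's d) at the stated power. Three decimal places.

Required noncentrality: δ = z_{0.025} + z_{0.20} = 1.960 + 0.842 = 2.802.
(The second rejection-region term Φ(−δ − z_{α/2}) is negligible and dropped.)
δ = d·√n ⇒ d = δ/√n = 2.802/√392 = 0.1415.

d ≈ 0.142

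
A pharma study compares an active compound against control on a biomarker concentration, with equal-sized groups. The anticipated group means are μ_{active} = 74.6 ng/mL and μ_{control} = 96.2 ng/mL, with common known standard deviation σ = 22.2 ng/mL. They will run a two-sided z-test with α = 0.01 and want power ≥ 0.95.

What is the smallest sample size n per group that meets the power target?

Standardized effect: d = |μ_{active} − μ_{control}| / σ = |74.6 − 96.2| / 22.2 = 0.9730
Set Φ(δ − 2.576) = 0.95; then δ − 2.576 = Φ⁻¹(0.95) = 1.645, giving δ = 4.221.
(Ignoring the negligible lower-tail rejection probability gives the usual closed-form inversion.)
δ = d·√(n/2) ⇒ n = 2(δ/d)² = 2 × (4.221 / 0.9730)² = 37.64.
Round up to the next whole unit.

n = 38 per group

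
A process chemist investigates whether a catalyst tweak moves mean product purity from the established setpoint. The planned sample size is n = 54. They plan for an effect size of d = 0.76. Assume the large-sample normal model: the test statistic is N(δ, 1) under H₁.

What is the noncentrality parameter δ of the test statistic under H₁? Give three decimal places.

δ ≈ 5.585

The noncentrality parameter scales effect size by the design's sample-size factor: δ = d·√n = 0.76 × √54 = 5.5848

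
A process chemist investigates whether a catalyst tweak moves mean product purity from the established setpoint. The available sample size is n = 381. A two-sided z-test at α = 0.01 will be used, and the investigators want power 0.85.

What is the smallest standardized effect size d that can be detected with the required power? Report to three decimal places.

d ≈ 0.185

Need Φ(δ − 2.576) = 0.85, so δ = 2.576 + 1.036 = 3.612.
(The second rejection-region term Φ(−δ − z_{α/2}) is negligible and dropped.)
δ = d·√n ⇒ d = δ/√n = 3.612/√381 = 0.1851.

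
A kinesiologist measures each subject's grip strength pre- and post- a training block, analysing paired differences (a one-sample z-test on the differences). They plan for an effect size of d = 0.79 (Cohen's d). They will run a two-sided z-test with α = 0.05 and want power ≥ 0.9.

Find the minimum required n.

n = 17

Set Φ(δ − 1.960) = 0.9; then δ − 1.960 = Φ⁻¹(0.9) = 1.282, giving δ = 3.242.
(For δ > 0 the lower-tail rejection region contributes negligibly to power, so the one-term inversion is standard.)
δ = d·√n ⇒ n = (δ/d)² = (3.242 / 0.79)² = 16.84.
Rounding up, n = 17.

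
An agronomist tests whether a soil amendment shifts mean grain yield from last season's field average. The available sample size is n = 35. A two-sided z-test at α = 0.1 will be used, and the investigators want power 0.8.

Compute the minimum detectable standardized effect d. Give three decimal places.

d ≈ 0.420

Need Φ(δ − 1.645) = 0.8, so δ = 1.645 + 0.842 = 2.486.
(Lower-tail contribution to power is negligible for δ > 0.)
δ = d·√n ⇒ d = δ/√n = 2.486/√35 = 0.4203.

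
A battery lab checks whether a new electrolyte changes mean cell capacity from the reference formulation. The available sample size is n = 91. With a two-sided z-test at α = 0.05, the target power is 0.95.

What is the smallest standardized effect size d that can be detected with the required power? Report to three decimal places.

Need Φ(δ − 1.960) = 0.95, so δ = 1.960 + 1.645 = 3.605.
(The second rejection-region term Φ(−δ − z_{α/2}) is negligible and dropped.)
δ = d·√n ⇒ d = δ/√n = 3.605/√91 = 0.3779.

d ≈ 0.378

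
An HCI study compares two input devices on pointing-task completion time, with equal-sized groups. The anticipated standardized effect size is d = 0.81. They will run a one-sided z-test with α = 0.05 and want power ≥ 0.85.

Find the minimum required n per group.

Set Φ(δ − 1.645) = 0.85; then δ − 1.645 = Φ⁻¹(0.85) = 1.036, giving δ = 2.681.
δ = d·√(n/2) ⇒ n = 2(δ/d)² = 2 × (2.681 / 0.81)² = 21.92.
Rounding up, n = 22 per group.

n = 22 per group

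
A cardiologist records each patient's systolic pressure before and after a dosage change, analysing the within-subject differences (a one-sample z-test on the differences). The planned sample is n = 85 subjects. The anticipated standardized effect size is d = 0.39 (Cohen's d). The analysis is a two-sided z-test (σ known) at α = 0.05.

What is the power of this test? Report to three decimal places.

Power ≈ 0.949

Noncentrality parameter: δ = d·√n = 0.39 × √85 = 3.5956
Two-sided α = 0.05 → critical value z_{0.025} = 1.960.
Power = Φ(δ − 1.960) + Φ(−δ − 1.960) = Φ(1.636) + Φ(-5.556) = 0.9490 + 0.0000 = 0.9490.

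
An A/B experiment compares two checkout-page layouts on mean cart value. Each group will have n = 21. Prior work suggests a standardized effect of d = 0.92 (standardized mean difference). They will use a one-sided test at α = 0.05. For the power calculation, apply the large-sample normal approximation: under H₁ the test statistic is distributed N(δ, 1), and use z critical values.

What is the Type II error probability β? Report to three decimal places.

Noncentrality parameter: λ = d·√(n/2) = 0.92 × √(21/2) = 2.9811
One-sided α = 0.05 → critical value z_{0.05} = 1.645.
Power = P(Z > 1.645 − λ) = Φ(1.336) = 0.9093.
Type II error: β = 1 − power = 1 − 0.9093 = 0.0907.

β ≈ 0.091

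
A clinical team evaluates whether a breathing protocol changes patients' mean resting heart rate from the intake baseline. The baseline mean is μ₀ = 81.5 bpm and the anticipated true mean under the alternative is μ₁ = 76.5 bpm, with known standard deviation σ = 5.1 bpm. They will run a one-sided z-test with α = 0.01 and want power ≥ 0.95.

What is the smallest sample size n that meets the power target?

Standardized effect: d = |μ₁ − μ₀| / σ = |76.5 − 81.5| / 5.1 = 0.9804
Set Φ(δ − 2.326) = 0.95; then δ − 2.326 = Φ⁻¹(0.95) = 1.645, giving δ = 3.971.
δ = d·√n ⇒ n = (δ/d)² = (3.971 / 0.9804)² = 16.41.
Rounding up, n = 17.

n = 17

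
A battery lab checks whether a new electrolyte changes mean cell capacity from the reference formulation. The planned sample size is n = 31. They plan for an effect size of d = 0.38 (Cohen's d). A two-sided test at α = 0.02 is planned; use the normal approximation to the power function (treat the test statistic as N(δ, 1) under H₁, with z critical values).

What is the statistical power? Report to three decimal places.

Noncentrality parameter: δ = d·√n = 0.38 × √31 = 2.1158
Critical value for a two-sided test at α = 0.02: z_{α/2} = 2.326.
Power = Φ(δ − 2.326) + Φ(−δ − 2.326) = Φ(-0.211) + Φ(-4.442) = 0.4166 + 0.0000 = 0.4166.

Power ≈ 0.417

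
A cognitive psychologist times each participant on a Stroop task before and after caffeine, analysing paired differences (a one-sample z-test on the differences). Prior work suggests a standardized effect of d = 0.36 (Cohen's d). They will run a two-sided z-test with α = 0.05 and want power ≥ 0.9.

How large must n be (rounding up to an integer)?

Set Φ(δ − 1.960) = 0.9; then δ − 1.960 = Φ⁻¹(0.9) = 1.282, giving δ = 3.242.
(For δ > 0 the lower-tail rejection region contributes negligibly to power, so the one-term inversion is standard.)
δ = d·√n ⇒ n = (δ/d)² = (3.242 / 0.36)² = 81.08.
Round up to the next whole unit.

n = 82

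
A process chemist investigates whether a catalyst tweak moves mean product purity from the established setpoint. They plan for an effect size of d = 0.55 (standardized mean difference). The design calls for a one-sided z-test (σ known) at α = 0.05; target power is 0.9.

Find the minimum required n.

For power 0.9 need Φ(δ − z_{0.05}) = 0.9, so δ = z_{0.05} + z_{0.10} = 1.645 + 1.282 = 2.926.
δ = d·√n ⇒ n = (δ/d)² = (2.926 / 0.55)² = 28.31.
Rounding up, n = 29.

n = 29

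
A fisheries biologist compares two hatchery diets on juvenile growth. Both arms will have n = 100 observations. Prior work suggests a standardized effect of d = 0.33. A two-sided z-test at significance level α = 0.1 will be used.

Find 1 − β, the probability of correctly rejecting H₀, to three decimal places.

Noncentrality parameter: δ = d·√(n/2) = 0.33 × √(100/2) = 2.3335
Critical value for a two-sided test at α = 0.1: z_{α/2} = 1.645.
Power = Φ(δ − 1.645) + Φ(−δ − 1.645) = Φ(0.689) + Φ(-3.978) = 0.7545 + 0.0000 = 0.7545.

Power ≈ 0.754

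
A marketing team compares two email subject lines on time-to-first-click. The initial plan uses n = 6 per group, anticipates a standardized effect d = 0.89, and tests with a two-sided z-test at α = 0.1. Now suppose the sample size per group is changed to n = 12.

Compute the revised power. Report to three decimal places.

Power ≈ 0.704

With n = 12 per group: δ = d·√(n/2) = 0.89 × √(12/2) = 2.1800. Critical value z_{0.05} = 1.645.
Revised power = Φ(δ − 1.645) + Φ(−δ − 1.645) = Φ(0.535) + Φ(-3.825) = 0.7037 + 0.0001 = 0.7038.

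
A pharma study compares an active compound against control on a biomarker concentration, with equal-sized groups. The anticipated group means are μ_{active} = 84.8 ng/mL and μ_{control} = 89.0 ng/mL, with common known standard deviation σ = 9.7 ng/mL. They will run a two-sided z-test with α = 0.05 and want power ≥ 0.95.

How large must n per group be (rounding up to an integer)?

Standardized effect: d = |μ_{active} − μ_{control}| / σ = |84.8 − 89.0| / 9.7 = 0.4330
Set Φ(δ − 1.960) = 0.95; then δ − 1.960 = Φ⁻¹(0.95) = 1.645, giving δ = 3.605.
(Ignoring the negligible lower-tail rejection probability gives the usual closed-form inversion.)
δ = d·√(n/2) ⇒ n = 2(δ/d)² = 2 × (3.605 / 0.4330)² = 138.62.
Rounding up, n = 139 per group.

n = 139 per group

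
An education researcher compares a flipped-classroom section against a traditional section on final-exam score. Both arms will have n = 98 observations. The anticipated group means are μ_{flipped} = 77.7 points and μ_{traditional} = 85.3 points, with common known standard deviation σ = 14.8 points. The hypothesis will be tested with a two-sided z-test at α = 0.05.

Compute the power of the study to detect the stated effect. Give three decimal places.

Power ≈ 0.949

Standardized effect: d = |μ_{flipped} − μ_{traditional}| / σ = |77.7 − 85.3| / 14.8 = 0.5135
Noncentrality parameter: δ = d·√(n/2) = 0.5135 × √(98/2) = 3.5946
Two-sided α = 0.05 → critical value z_{0.025} = 1.960.
Power = Φ(δ − 1.960) + Φ(−δ − 1.960) = Φ(1.635) + Φ(-5.555) = 0.9489 + 0.0000 = 0.9489.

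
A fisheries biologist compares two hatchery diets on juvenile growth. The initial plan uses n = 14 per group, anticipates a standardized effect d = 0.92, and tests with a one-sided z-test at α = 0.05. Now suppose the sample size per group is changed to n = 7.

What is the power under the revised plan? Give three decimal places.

With n = 7 per group: δ = d·√(n/2) = 0.92 × √(7/2) = 1.7212. Critical value z_{0.05} = 1.645.
Revised power = P(Z > 1.645 − δ) = Φ(0.076) = 0.5304.

Power ≈ 0.530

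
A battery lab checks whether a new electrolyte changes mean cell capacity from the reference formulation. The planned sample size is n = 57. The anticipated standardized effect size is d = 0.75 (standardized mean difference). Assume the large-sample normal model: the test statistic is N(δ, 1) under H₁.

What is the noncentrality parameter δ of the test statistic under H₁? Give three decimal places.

δ ≈ 5.662

The noncentrality parameter scales effect size by the design's sample-size factor: δ = d·√n = 0.75 × √57 = 5.6624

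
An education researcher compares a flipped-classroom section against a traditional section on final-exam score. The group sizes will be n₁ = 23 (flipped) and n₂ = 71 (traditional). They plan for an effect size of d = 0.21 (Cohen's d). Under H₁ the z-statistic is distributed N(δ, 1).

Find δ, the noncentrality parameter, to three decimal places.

δ ≈ 0.875

The noncentrality parameter scales effect size by the design's sample-size factor: δ = d / √(1/n₁ + 1/n₂) = 0.21 / √(1/23 + 1/71) = 0.8753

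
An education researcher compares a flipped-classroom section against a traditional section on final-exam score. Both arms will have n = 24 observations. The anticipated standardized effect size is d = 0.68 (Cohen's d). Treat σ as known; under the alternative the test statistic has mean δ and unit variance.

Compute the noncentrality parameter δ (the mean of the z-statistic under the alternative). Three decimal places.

δ ≈ 2.356

The noncentrality parameter scales effect size by the design's sample-size factor: δ = d·√(n/2) = 0.68 × √(24/2) = 2.3556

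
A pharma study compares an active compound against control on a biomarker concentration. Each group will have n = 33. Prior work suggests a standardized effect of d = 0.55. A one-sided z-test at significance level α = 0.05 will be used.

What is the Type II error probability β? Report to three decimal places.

Noncentrality parameter: δ = d·√(n/2) = 0.55 × √(33/2) = 2.2341
One-sided α = 0.05 → critical value z_{0.05} = 1.645.
Power = Φ(δ − 1.645) = Φ(0.589) = 0.7222.
Type II error: β = 1 − power = 1 − 0.7222 = 0.2778.

β ≈ 0.278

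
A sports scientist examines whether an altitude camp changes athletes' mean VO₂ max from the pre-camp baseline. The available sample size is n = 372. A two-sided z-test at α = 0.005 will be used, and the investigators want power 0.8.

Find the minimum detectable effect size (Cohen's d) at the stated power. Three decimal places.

d ≈ 0.189

Need Φ(δ − 2.807) = 0.8, so δ = 2.807 + 0.842 = 3.649.
(Lower-tail contribution to power is negligible for δ > 0.)
δ = d·√n ⇒ d = δ/√n = 3.649/√372 = 0.1892.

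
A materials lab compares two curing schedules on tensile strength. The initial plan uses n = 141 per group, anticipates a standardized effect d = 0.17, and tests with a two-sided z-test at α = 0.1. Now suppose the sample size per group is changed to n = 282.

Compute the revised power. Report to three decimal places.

Power ≈ 0.646

With n = 282 per group: δ = d·√(n/2) = 0.17 × √(282/2) = 2.0186. Critical value z_{0.05} = 1.645.
Revised power = Φ(δ − 1.645) + Φ(−δ − 1.645) = Φ(0.374) + Φ(-3.663) = 0.6457 + 0.0001 = 0.6458.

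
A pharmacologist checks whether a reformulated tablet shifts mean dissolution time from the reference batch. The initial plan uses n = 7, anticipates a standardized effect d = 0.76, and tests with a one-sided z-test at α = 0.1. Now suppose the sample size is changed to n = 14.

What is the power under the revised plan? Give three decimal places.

With n = 14: δ = d·√n = 0.76 × √14 = 2.8437. Critical value z_{0.1} = 1.282.
Revised power = P(Z > 1.282 − δ) = Φ(1.562) = 0.9409.

Power ≈ 0.941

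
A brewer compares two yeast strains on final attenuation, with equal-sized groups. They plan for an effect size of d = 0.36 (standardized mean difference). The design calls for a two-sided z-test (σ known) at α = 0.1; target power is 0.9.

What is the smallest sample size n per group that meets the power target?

n = 133 per group

For power 0.9 need Φ(δ − z_{0.05}) = 0.9, so δ = z_{0.05} + z_{0.10} = 1.645 + 1.282 = 2.926.
(Ignoring the negligible lower-tail rejection probability gives the usual closed-form inversion.)
δ = d·√(n/2) ⇒ n = 2(δ/d)² = 2 × (2.926 / 0.36)² = 132.16.
Rounding up, n = 133 per group.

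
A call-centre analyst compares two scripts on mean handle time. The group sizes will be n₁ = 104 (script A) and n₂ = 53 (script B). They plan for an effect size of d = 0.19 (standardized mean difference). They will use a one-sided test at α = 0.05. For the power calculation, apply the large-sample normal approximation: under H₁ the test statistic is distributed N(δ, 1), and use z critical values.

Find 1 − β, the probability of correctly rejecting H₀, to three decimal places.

Noncentrality parameter: δ = d / √(1/n₁ + 1/n₂) = 0.19 / √(1/104 + 1/53) = 1.1258
Critical value for a one-sided test at α = 0.05: z_α = 1.645.
Power = P(Z > 1.645 − δ) = Φ(-0.519) = 0.3019.

Power ≈ 0.302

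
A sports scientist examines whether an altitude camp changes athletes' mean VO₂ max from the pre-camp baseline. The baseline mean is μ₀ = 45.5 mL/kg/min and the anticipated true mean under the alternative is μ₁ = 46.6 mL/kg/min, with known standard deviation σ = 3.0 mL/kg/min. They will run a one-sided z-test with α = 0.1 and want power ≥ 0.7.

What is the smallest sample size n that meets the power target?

n = 25

Standardized effect: d = |μ₁ − μ₀| / σ = |46.6 − 45.5| / 3.0 = 0.3667
Set Φ(δ − 1.282) = 0.7; then δ − 1.282 = Φ⁻¹(0.7) = 0.524, giving δ = 1.806.
δ = d·√n ⇒ n = (δ/d)² = (1.806 / 0.3667)² = 24.26.
Rounding up, n = 25.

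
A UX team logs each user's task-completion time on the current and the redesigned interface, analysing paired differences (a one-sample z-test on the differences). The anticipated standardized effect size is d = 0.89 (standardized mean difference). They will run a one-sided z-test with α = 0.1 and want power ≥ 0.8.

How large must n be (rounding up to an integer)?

n = 6

For power 0.8 need Φ(δ − z_{0.1}) = 0.8, so δ = z_{0.1} + z_{0.20} = 1.282 + 0.842 = 2.123.
δ = d·√n ⇒ n = (δ/d)² = (2.123 / 0.89)² = 5.69.
Round up to the next whole unit.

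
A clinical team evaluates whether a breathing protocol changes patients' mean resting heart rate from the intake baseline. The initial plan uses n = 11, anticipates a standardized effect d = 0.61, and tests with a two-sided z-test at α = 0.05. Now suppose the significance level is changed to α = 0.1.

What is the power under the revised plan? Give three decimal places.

δ = d·√n = 0.61 × √11 = 2.0231 (unchanged). New critical value: z_{0.05} = 1.645.
Revised power = Φ(δ − 1.645) + Φ(−δ − 1.645) = Φ(0.378) + Φ(-3.668) = 0.6474 + 0.0001 = 0.6475.

Power ≈ 0.648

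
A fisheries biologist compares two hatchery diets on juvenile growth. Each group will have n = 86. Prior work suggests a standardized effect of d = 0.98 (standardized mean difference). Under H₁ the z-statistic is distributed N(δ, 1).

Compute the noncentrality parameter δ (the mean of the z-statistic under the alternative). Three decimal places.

δ = d·√(n/2) = 0.98 × √(86/2) = 6.4263

δ ≈ 6.426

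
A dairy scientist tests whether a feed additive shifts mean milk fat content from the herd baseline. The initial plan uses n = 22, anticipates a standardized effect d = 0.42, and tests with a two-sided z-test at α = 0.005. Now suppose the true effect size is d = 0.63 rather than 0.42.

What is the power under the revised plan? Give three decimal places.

Power ≈ 0.559

With d = 0.63: δ = d·√n = 0.63 × √22 = 2.9550. Critical value z_{0.0025} = 2.807.
Revised power = Φ(δ − 2.807) + Φ(−δ − 2.807) = Φ(0.148) + Φ(-5.762) = 0.5588 + 0.0000 = 0.5588.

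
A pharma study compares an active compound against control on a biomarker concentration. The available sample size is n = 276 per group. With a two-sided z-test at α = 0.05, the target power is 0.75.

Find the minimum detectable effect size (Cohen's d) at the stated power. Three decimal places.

Required noncentrality: δ = z_{0.025} + z_{0.25} = 1.960 + 0.674 = 2.634.
(Lower-tail contribution to power is negligible for δ > 0.)
δ = d·√(n/2) ⇒ d = δ/√(n/2) = 2.634/√(276/2) = 0.2243.

d ≈ 0.224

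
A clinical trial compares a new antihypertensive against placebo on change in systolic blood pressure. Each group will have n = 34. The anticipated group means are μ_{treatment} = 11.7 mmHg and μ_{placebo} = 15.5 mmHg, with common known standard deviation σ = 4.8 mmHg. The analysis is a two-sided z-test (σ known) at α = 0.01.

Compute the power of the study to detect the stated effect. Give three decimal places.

Power ≈ 0.754

Standardized effect: d = |μ_{treatment} − μ_{placebo}| / σ = |11.7 − 15.5| / 4.8 = 0.7917
Noncentrality parameter: δ = d·√(n/2) = 0.7917 × √(34/2) = 3.2641
Two-sided α = 0.01 → critical value z_{0.005} = 2.576.
Power = Φ(δ − 2.576) + Φ(−δ − 2.576) = Φ(0.688) + Φ(-5.840) = 0.7544 + 0.0000 = 0.7544.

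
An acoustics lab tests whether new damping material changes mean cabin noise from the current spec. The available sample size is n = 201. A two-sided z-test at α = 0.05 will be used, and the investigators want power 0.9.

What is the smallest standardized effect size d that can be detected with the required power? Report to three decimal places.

Need Φ(δ − 1.960) = 0.9, so δ = 1.960 + 1.282 = 3.242.
(Lower-tail contribution to power is negligible for δ > 0.)
δ = d·√n ⇒ d = δ/√n = 3.242/√201 = 0.2286.

d ≈ 0.229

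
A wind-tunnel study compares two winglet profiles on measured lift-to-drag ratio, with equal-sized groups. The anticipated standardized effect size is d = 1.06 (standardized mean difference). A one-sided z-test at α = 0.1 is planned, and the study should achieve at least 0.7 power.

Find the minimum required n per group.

n = 6 per group

For power 0.7 need Φ(δ − z_{0.1}) = 0.7, so δ = z_{0.1} + z_{0.30} = 1.282 + 0.524 = 1.806.
δ = d·√(n/2) ⇒ n = 2(δ/d)² = 2 × (1.806 / 1.06)² = 5.81.
Rounding up, n = 6 per group.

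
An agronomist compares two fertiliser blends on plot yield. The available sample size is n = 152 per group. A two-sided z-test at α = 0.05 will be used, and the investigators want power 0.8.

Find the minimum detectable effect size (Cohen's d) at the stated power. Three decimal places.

d ≈ 0.321

Need Φ(δ − 1.960) = 0.8, so δ = 1.960 + 0.842 = 2.802.
(The second rejection-region term Φ(−δ − z_{α/2}) is negligible and dropped.)
δ = d·√(n/2) ⇒ d = δ/√(n/2) = 2.802/√(152/2) = 0.3214.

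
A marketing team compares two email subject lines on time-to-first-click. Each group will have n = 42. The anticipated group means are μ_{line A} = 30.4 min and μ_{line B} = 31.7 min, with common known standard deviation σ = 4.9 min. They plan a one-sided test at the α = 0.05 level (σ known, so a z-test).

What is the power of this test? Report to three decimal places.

Standardized effect: d = |μ_{line A} − μ_{line B}| / σ = |30.4 − 31.7| / 4.9 = 0.2653
Noncentrality parameter: δ = d·√(n/2) = 0.2653 × √(42/2) = 1.2158
Critical value for a one-sided test at α = 0.05: z_α = 1.645.
Power = P(Z > 1.645 − δ) = Φ(-0.429) = 0.3339.

Power ≈ 0.334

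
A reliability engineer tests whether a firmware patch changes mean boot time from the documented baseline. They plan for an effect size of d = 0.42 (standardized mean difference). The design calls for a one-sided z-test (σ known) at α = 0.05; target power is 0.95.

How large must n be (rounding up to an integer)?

Set Φ(δ − 1.645) = 0.95; then δ − 1.645 = Φ⁻¹(0.95) = 1.645, giving δ = 3.290.
δ = d·√n ⇒ n = (δ/d)² = (3.290 / 0.42)² = 61.35.
Rounding up, n = 62.

n = 62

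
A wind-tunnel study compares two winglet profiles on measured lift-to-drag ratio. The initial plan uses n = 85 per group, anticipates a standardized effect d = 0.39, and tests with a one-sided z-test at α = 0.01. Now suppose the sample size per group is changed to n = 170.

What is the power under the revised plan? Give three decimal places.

With n = 170 per group: δ = d·√(n/2) = 0.39 × √(170/2) = 3.5956. Critical value z_{0.01} = 2.326.
Revised power = P(Z > 2.326 − δ) = Φ(1.269) = 0.8978.

Power ≈ 0.898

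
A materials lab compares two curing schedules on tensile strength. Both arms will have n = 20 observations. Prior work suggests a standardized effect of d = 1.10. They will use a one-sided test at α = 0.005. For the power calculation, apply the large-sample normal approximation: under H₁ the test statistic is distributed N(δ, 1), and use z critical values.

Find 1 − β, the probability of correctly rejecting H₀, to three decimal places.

Noncentrality parameter: δ = d·√(n/2) = 1.10 × √(20/2) = 3.4785
Critical value for a one-sided test at α = 0.005: z_α = 2.576.
Power = P(Z > 2.576 − δ) = Φ(0.903) = 0.8167.

Power ≈ 0.817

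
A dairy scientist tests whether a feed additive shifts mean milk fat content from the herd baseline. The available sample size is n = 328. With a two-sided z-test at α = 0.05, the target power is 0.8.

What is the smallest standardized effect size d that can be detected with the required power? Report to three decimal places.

Need Φ(δ − 1.960) = 0.8, so δ = 1.960 + 0.842 = 2.802.
(Lower-tail contribution to power is negligible for δ > 0.)
δ = d·√n ⇒ d = δ/√n = 2.802/√328 = 0.1547.

d ≈ 0.155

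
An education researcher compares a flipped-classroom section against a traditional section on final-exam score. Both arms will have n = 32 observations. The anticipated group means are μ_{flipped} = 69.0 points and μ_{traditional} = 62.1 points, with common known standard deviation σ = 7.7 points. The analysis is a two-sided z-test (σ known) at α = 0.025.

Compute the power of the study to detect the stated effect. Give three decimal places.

Standardized effect: d = |μ_{flipped} − μ_{traditional}| / σ = |69.0 − 62.1| / 7.7 = 0.8961
Noncentrality parameter: δ = d·√(n/2) = 0.8961 × √(32/2) = 3.5844
Two-sided α = 0.025 → critical value z_{0.0125} = 2.241.
Power = Φ(δ − 2.241) + Φ(−δ − 2.241) = Φ(1.343) + Φ(-5.826) = 0.9104 + 0.0000 = 0.9104.

Power ≈ 0.910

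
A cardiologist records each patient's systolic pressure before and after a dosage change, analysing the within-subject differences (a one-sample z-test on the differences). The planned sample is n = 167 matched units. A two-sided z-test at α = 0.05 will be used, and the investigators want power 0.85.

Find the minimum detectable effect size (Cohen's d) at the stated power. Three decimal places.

d ≈ 0.232

Required noncentrality: δ = z_{0.025} + z_{0.15} = 1.960 + 1.036 = 2.996.
(Lower-tail contribution to power is negligible for δ > 0.)
δ = d·√n ⇒ d = δ/√n = 2.996/√167 = 0.2319.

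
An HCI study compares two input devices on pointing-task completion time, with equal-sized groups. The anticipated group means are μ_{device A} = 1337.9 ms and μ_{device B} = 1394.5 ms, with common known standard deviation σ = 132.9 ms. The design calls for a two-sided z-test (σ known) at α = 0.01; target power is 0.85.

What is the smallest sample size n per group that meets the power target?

Standardized effect: d = |μ_{device A} − μ_{device B}| / σ = |1337.9 − 1394.5| / 132.9 = 0.4259
For power 0.85 need Φ(δ − z_{0.005}) = 0.85, so δ = z_{0.005} + z_{0.15} = 2.576 + 1.036 = 3.612.
(The Φ(−δ − z_{α/2}) term is vanishingly small for δ > 0 and is dropped in the standard sample-size formula.)
δ = d·√(n/2) ⇒ n = 2(δ/d)² = 2 × (3.612 / 0.4259)² = 143.88.
Rounding up, n = 144 per group.

n = 144 per group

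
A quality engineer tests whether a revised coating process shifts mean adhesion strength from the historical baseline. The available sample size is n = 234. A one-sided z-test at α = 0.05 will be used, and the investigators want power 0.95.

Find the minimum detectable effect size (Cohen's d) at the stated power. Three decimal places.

Need Φ(δ − 1.645) = 0.95, so δ = 1.645 + 1.645 = 3.290.
δ = d·√n ⇒ d = δ/√n = 3.290/√234 = 0.2151.

d ≈ 0.215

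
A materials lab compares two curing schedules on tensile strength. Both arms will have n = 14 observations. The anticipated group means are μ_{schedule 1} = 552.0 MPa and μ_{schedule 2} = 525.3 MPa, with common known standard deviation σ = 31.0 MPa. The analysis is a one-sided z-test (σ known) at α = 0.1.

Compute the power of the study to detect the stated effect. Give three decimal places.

Standardized effect: d = |μ_{schedule 1} − μ_{schedule 2}| / σ = |552.0 − 525.3| / 31.0 = 0.8613
Noncentrality parameter: δ = d·√(n/2) = 0.8613 × √(14/2) = 2.2788
One-sided α = 0.1 → critical value z_{0.1} = 1.282.
Power = Φ(δ − 1.282) = Φ(0.997) = 0.8407.

Power ≈ 0.841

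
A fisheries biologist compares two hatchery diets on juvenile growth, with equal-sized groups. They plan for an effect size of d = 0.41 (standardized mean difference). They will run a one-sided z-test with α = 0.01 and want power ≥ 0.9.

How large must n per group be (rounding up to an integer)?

n = 155 per group

Set Φ(δ − 2.326) = 0.9; then δ − 2.326 = Φ⁻¹(0.9) = 1.282, giving δ = 3.608.
δ = d·√(n/2) ⇒ n = 2(δ/d)² = 2 × (3.608 / 0.41)² = 154.87.
Round up to the next whole unit.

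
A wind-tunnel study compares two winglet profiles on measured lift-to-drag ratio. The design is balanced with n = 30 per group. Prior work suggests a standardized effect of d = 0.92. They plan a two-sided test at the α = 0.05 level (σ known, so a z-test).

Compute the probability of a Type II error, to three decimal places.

β ≈ 0.054

Noncentrality parameter: δ = d·√(n/2) = 0.92 × √(30/2) = 3.5631
Critical value for a two-sided test at α = 0.05: z_{α/2} = 1.960.
Power = Φ(δ − 1.960) + Φ(−δ − 1.960) = Φ(1.603) + Φ(-5.523) = 0.9456 + 0.0000 = 0.9456.
Type II error: β = 1 − power = 1 − 0.9456 = 0.0544.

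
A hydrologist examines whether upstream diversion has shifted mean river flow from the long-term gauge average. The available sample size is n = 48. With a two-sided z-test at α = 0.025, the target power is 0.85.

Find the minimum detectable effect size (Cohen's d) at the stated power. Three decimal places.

d ≈ 0.473

Need Φ(δ − 2.241) = 0.85, so δ = 2.241 + 1.036 = 3.278.
(The second rejection-region term Φ(−δ − z_{α/2}) is negligible and dropped.)
δ = d·√n ⇒ d = δ/√n = 3.278/√48 = 0.4731.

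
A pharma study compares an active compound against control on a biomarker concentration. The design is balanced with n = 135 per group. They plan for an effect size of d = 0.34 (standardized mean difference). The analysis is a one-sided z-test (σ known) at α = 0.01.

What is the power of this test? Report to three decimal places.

Power ≈ 0.680

Noncentrality parameter: δ = d·√(n/2) = 0.34 × √(135/2) = 2.7934
Critical value for a one-sided test at α = 0.01: z_α = 2.326.
Power = P(Z > 2.326 − δ) = Φ(0.467) = 0.6798.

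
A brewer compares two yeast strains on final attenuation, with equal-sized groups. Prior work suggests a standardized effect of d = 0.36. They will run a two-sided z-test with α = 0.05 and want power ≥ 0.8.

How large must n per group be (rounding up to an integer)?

n = 122 per group

Set Φ(δ − 1.960) = 0.8; then δ − 1.960 = Φ⁻¹(0.8) = 0.842, giving δ = 2.802.
(The Φ(−δ − z_{α/2}) term is vanishingly small for δ > 0 and is dropped in the standard sample-size formula.)
δ = d·√(n/2) ⇒ n = 2(δ/d)² = 2 × (2.802 / 0.36)² = 121.12.
Rounding up, n = 122 per group.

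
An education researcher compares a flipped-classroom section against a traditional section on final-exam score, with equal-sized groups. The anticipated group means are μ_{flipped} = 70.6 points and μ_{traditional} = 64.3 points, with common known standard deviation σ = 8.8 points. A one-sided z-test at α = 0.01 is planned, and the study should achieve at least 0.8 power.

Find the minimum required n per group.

Standardized effect: d = |μ_{flipped} − μ_{traditional}| / σ = |70.6 − 64.3| / 8.8 = 0.7159
For power 0.8 need Φ(δ − z_{0.01}) = 0.8, so δ = z_{0.01} + z_{0.20} = 2.326 + 0.842 = 3.168.
δ = d·√(n/2) ⇒ n = 2(δ/d)² = 2 × (3.168 / 0.7159)² = 39.16.
Rounding up, n = 40 per group.

n = 40 per group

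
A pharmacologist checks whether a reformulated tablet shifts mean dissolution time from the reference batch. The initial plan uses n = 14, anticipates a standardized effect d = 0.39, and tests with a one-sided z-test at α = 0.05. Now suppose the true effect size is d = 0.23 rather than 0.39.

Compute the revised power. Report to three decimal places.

Power ≈ 0.216

With d = 0.23: δ = d·√n = 0.23 × √14 = 0.8606. Critical value z_{0.05} = 1.645.
Revised power = P(Z > 1.645 − δ) = Φ(-0.784) = 0.2164.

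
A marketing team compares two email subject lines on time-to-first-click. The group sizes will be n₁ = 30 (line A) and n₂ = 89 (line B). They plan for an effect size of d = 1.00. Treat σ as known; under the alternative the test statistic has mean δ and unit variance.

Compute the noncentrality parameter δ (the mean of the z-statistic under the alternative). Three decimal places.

δ ≈ 4.737

δ = d / √(1/n₁ + 1/n₂) = 1.00 / √(1/30 + 1/89) = 4.7368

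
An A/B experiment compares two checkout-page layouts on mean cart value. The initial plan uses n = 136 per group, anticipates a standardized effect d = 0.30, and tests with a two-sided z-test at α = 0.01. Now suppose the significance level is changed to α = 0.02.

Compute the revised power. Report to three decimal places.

Power ≈ 0.559

δ = d·√(n/2) = 0.30 × √(136/2) = 2.4739 (unchanged). New critical value: z_{0.01} = 2.326.
Revised power = Φ(δ − 2.326) + Φ(−δ − 2.326) = Φ(0.148) + Φ(-4.800) = 0.5586 + 0.0000 = 0.5586.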